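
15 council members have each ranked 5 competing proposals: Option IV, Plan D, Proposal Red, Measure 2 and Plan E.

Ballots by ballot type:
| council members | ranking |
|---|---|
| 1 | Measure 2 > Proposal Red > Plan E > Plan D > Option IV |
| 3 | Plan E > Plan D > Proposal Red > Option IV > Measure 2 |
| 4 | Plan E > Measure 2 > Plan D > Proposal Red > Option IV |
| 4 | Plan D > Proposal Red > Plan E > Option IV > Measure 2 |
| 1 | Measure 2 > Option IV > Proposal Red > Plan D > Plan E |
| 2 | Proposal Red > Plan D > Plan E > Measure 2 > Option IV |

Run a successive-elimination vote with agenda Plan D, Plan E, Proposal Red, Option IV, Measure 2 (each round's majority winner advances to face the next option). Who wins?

Proposal Red

Round 1: Plan D vs Plan E — 7–8, Plan E advances.
Round 2: Plan E vs Proposal Red — 7–8, Proposal Red advances.
Round 3: Proposal Red vs Option IV — 14–1, Proposal Red advances.
Round 4: Proposal Red vs Measure 2 — 9–6, Proposal Red advances.
Proposal Red survives the agenda.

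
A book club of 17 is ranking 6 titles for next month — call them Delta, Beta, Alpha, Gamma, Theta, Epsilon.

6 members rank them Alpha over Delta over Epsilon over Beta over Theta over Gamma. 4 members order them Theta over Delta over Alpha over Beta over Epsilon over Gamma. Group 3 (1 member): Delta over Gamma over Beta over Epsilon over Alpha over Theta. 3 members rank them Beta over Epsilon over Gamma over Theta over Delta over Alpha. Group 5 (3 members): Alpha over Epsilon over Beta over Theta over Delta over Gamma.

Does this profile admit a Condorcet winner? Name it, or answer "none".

Pairwise majorities:
Delta–Beta: Delta 11–6.
Delta vs Alpha: Alpha, 9–8.
Delta vs Gamma: Delta wins 14–3.
Delta vs Theta: Theta, 10–7.
Delta vs Epsilon: Delta wins 11–6.
Beta vs Alpha: Alpha wins 13–4.
Beta vs Gamma: Beta wins 16–1.
Beta vs Theta: Beta, 13–4.
Beta–Epsilon: Epsilon 9–8.
Alpha vs Gamma: Alpha wins 13–4.
Alpha vs Theta: Alpha, 10–7.
Alpha vs Epsilon: Alpha, 13–4.
Gamma vs Theta: Theta, 13–4.
Gamma vs Epsilon: Epsilon, 16–1.
Theta vs Epsilon: Epsilon wins 13–4.
Alpha wins every pairwise contest, so Alpha is the Condorcet winner.

Alpha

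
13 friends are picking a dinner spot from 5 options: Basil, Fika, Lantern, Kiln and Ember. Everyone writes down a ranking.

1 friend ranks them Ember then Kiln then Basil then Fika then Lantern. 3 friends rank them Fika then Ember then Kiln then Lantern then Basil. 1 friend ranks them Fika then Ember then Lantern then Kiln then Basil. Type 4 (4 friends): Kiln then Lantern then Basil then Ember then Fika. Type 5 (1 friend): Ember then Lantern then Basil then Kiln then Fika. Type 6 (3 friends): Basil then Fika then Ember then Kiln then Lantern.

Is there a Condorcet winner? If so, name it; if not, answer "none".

none

Head-to-head results (13 friends):
Basil–Fika: Basil 9–4.
Basil vs Lantern: Lantern, 9–4.
Basil vs Kiln: Kiln wins 9–4.
Basil vs Ember: Basil, 7–6.
Fika vs Lantern: Fika, 8–5.
Fika–Kiln: Fika 7–6.
Fika–Ember: Fika 7–6.
Lantern vs Kiln: Kiln wins 11–2.
Lantern vs Ember: Ember, 9–4.
Kiln vs Ember: Ember, 9–4.
Every restaurant loses at least once (Basil loses to Lantern; Fika loses to Basil; Lantern loses to Fika; Kiln loses to Fika; Ember loses to Basil). The majority relation contains the cycle Basil > Fika > Lantern > Basil, so there is no Condorcet winner.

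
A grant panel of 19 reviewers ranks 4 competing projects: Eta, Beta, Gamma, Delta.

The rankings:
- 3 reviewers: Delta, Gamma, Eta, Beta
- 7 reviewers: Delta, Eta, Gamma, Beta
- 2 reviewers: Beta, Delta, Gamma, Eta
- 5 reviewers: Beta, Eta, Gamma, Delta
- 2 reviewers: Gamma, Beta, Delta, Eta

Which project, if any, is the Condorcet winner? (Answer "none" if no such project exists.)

Delta

Check each pair by majority over 19 ballots:
Eta vs Beta: 10 to 9, Eta.
Eta vs Gamma: 7+5 = 12 for Eta, 7 for Gamma — Eta by 12–7.
Eta–Delta: Delta 14–5.
Beta vs Gamma: Gamma, 12–7.
Beta vs Delta: Delta, 10–9.
Gamma vs Delta: Delta, 12–7.
Delta defeats every rival head-to-head and is the Condorcet winner.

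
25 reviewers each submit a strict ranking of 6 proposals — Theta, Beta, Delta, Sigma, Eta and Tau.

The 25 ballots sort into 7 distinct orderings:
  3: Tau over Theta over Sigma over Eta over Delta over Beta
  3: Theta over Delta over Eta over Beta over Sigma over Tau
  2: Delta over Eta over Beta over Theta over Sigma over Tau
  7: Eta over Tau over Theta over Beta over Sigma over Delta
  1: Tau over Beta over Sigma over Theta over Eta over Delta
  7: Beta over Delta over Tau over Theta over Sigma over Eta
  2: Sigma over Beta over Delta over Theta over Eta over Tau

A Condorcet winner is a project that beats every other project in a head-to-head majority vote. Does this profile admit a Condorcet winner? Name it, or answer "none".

none

Head-to-head results (25 reviewers):
Theta vs Beta: Theta is ranked higher on 3+3+7 = 13 ballots, Beta on 12. Theta wins 13–12.
Theta vs Delta: 3+3+7+1 = 14 for Theta, 11 for Delta — Theta by 14–11.
Theta vs Sigma: 3+3+2+7+7 = 22 for Theta, 3 for Sigma — Theta by 22–3.
Theta vs Eta: Theta is ranked higher on 3+3+1+7+2 = 16 ballots, Eta on 9. Theta wins 16–9.
Theta vs Tau: 3+2+2 = 7 for Theta, 18 for Tau — Tau by 18–7.
Beta vs Delta: 17 to 8, Beta.
Beta vs Sigma: 3+2+7+1+7 = 20 for Beta, 5 for Sigma — Beta by 20–5.
Beta vs Eta: 10 to 15, Eta.
Beta vs Tau: Beta preferred on 3+2+7+2 = 14 ballots; Beta wins 14–11.
Delta vs Sigma: 12 to 13, Sigma.
Delta vs Eta: 3+2+7+2 = 14 for Delta, 11 for Eta — Delta by 14–11.
Delta vs Tau: Delta is ranked higher on 3+2+7+2 = 14 ballots, Tau on 11. Delta wins 14–11.
Sigma vs Eta: Sigma preferred on 3+1+7+2 = 13 ballots; Sigma wins 13–12.
Sigma vs Tau: Sigma is ranked higher on 3+2+2 = 7 ballots, Tau on 18. Tau wins 18–7.
Eta vs Tau: Eta preferred on 3+2+7+2 = 14 ballots; Eta wins 14–11.
No project is unbeaten: Theta loses to Tau; Beta loses to Theta; Delta loses to Theta; Sigma loses to Theta; Eta loses to Theta; Tau loses to Beta. In particular Theta > Beta > Tau > Theta is a majority cycle — no Condorcet winner exists.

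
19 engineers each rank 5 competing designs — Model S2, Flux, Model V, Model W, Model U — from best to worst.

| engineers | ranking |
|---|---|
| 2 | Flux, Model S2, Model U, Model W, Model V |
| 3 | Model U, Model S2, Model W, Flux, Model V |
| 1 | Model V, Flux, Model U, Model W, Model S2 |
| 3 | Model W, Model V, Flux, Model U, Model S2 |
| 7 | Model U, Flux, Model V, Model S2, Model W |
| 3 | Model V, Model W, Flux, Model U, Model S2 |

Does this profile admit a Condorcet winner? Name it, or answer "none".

Pairwise majorities:
Model S2–Flux: Flux 16–3.
Model S2 vs Model V: 5 to 14, Model V.
Model S2 vs Model W: 12 to 7, Model S2.
Model S2 vs Model U: Model U, 17–2.
Flux vs Model V: 12 to 7, Flux.
Flux vs Model W: Flux is ranked higher on 2+1+7 = 10 ballots, Model W on 9. Flux wins 10–9.
Flux vs Model U: Model U, 10–9.
Model V vs Model W: 1+7+3 = 11 for Model V, 8 for Model W — Model V by 11–8.
Model V vs Model U: Model U wins 12–7.
Model W vs Model U: Model U wins 13–6.
Model U wins every pairwise contest, so Model U is the Condorcet winner.

Model U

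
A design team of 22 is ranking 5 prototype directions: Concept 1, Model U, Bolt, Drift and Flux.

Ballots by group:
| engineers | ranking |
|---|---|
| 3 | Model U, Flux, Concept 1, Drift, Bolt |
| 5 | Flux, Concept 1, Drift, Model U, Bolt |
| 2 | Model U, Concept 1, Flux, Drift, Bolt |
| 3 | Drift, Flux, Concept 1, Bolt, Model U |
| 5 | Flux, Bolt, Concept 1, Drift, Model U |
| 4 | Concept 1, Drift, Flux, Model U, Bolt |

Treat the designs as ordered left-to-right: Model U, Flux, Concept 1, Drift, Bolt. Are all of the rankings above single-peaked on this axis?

no

Axis positions: Model U=1, Flux=2, Concept 1=3, Drift=4, Bolt=5.
Group 1 (peak Model U at position 1): ranking walks positions 1-2-3-4-5, expanding outward from the peak — single-peaked.
Group 2 (peak Flux at position 2): ranking walks positions 2-3-4-1-5, expanding outward from the peak — single-peaked.
Group 3: ranking walks positions 1-3-2-4-5; Concept 1 is ranked above Flux even though Flux lies between Concept 1 and the peak Model U on the axis — preferences dip and rise again. Not single-peaked.
Group 4: ranking walks positions 4-2-3-5-1; Flux is ranked above Concept 1 even though Concept 1 lies between Flux and the peak Drift on the axis — preferences dip and rise again. Not single-peaked.
Group 5: ranking walks positions 2-5-3-4-1; Bolt is ranked above Concept 1 even though Concept 1 lies between Bolt and the peak Flux on the axis — preferences dip and rise again. Not single-peaked.
Group 6 (peak Concept 1 at position 3): ranking walks positions 3-4-2-1-5, expanding outward from the peak — single-peaked.
Group 3 violates single-peakedness, so the profile is not single-peaked on this axis.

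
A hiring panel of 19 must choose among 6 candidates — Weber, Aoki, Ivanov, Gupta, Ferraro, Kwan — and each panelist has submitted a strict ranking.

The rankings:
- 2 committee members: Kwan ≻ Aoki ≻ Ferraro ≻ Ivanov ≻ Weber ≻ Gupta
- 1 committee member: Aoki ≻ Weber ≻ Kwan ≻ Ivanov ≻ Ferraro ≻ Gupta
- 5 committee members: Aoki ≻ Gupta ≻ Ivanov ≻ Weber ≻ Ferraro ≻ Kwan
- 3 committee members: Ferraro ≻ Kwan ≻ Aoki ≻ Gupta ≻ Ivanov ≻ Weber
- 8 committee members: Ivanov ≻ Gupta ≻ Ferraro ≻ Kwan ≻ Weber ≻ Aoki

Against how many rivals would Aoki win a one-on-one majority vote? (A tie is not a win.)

3

Aoki against each rival (19 committee members):
Aoki vs Weber: 2+1+5+3 = 11 for Aoki, 8 for Weber — Aoki by 11–8.
Aoki vs Ivanov: Aoki wins 11–8.
Aoki vs Gupta: Aoki, 11–8.
Aoki vs Ferraro: 8 to 11, Ferraro.
Aoki vs Kwan: 6 to 13, Kwan.
Aoki beats Weber, Ivanov, Gupta; loses to Ferraro, Kwan — 3 pairwise wins.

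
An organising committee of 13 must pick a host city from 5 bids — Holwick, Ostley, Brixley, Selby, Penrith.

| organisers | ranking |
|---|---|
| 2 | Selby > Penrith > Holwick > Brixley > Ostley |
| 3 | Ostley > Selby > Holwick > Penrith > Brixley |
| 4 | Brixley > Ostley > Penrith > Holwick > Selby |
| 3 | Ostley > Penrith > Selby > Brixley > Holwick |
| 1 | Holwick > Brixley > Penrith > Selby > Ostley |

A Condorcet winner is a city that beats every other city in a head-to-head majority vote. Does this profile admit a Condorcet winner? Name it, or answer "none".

none

Check each pair by majority over 13 ballots:
Holwick vs Ostley: Holwick is ranked higher on 2+1 = 3 ballots, Ostley on 10. Ostley wins 10–3.
Holwick–Brixley: Brixley 7–6.
Holwick vs Selby: 4+1 = 5 for Holwick, 8 for Selby — Selby by 8–5.
Holwick vs Penrith: Penrith, 9–4.
Ostley vs Brixley: Brixley, 7–6.
Ostley vs Selby: 10 to 3, Ostley.
Ostley–Penrith: Ostley 10–3.
Brixley vs Selby: Selby, 8–5.
Brixley–Penrith: Penrith 8–5.
Selby–Penrith: Penrith 8–5.
Each city drops at least one matchup (Holwick loses to Ostley; Ostley loses to Brixley; Brixley loses to Selby; Selby loses to Ostley; Penrith loses to Ostley); the cycle Ostley → Selby → Brixley → Ostley rules out a Condorcet winner.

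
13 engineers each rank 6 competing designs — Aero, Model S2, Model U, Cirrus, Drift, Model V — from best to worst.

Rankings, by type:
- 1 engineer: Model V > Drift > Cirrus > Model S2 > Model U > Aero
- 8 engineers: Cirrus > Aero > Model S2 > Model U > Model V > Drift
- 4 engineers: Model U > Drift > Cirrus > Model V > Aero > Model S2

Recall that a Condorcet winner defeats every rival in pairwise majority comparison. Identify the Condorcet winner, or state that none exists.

Cirrus

Check each pair by majority over 13 ballots:
Aero vs Model S2: 8+4 = 12 for Aero, 1 for Model S2 — Aero by 12–1.
Aero vs Model U: Aero is ranked higher on 8 ballots, Model U on 5. Aero wins 8–5.
Aero vs Cirrus: 0 for Aero, 13 for Cirrus — Cirrus by 13–0.
Aero vs Drift: Aero is ranked higher on 8 ballots, Drift on 5. Aero wins 8–5.
Aero vs Model V: 8 to 5, Aero.
Model S2 vs Model U: Model S2 preferred on 1+8 = 9 ballots; Model S2 wins 9–4.
Model S2 vs Cirrus: 0 to 13, Cirrus.
Model S2 vs Drift: 8 for Model S2, 5 for Drift — Model S2 by 8–5.
Model S2 vs Model V: 8 to 5, Model S2.
Model U vs Cirrus: 4 for Model U, 9 for Cirrus — Cirrus by 9–4.
Model U vs Drift: 12 to 1, Model U.
Model U vs Model V: 8+4 = 12 for Model U, 1 for Model V — Model U by 12–1.
Cirrus vs Drift: Cirrus preferred on 8 ballots; Cirrus wins 8–5.
Cirrus vs Model V: Cirrus preferred on 8+4 = 12 ballots; Cirrus wins 12–1.
Drift vs Model V: Drift preferred on 4 ballots; Model V wins 9–4.
Cirrus defeats every rival head-to-head and is the Condorcet winner.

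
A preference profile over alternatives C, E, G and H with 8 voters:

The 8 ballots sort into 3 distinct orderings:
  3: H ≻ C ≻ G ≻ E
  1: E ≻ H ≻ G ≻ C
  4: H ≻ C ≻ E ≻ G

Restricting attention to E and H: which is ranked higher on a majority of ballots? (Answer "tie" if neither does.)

H

Ballots ranking E above H: 1.
Ballots ranking H above E: 8 − 1 = 7.
H wins the head-to-head 7–1.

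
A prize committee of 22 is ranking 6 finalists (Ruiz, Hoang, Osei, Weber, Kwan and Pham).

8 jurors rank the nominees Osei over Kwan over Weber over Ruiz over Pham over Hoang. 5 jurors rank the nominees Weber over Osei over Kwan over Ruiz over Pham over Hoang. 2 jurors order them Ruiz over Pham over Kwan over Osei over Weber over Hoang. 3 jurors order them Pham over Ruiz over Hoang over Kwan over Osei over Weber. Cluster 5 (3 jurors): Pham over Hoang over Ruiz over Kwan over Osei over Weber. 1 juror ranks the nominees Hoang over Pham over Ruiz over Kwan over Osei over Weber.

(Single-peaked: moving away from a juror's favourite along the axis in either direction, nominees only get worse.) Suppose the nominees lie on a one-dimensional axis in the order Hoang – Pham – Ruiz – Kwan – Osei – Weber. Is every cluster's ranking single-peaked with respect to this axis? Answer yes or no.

Axis positions: Hoang=1, Pham=2, Ruiz=3, Kwan=4, Osei=5, Weber=6.
Cluster 1 (peak Osei at position 5): ranking walks positions 5-4-6-3-2-1, expanding outward from the peak — single-peaked.
Cluster 2 (peak Weber at position 6): ranking walks positions 6-5-4-3-2-1, expanding outward from the peak — single-peaked.
Cluster 3 (peak Ruiz at position 3): ranking walks positions 3-2-4-5-6-1, expanding outward from the peak — single-peaked.
Cluster 4 (peak Pham at position 2): ranking walks positions 2-3-1-4-5-6, expanding outward from the peak — single-peaked.
Cluster 5 (peak Pham at position 2): ranking walks positions 2-1-3-4-5-6, expanding outward from the peak — single-peaked.
Cluster 6 (peak Hoang at position 1): ranking walks positions 1-2-3-4-5-6, expanding outward from the peak — single-peaked.
Every ranking is single-peaked on this axis.

yes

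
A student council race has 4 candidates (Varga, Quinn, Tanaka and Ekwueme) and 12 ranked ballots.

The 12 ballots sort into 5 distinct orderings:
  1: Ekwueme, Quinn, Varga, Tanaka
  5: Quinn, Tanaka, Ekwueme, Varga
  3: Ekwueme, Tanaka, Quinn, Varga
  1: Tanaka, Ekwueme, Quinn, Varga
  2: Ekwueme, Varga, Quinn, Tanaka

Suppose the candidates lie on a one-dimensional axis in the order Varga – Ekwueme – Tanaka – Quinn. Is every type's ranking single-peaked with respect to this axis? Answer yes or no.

no

Axis positions: Varga=1, Ekwueme=2, Tanaka=3, Quinn=4.
Type 1: ranking walks positions 2-4-1-3; Quinn is ranked above Tanaka even though Tanaka lies between Quinn and the peak Ekwueme on the axis — preferences dip and rise again. Not single-peaked.
Type 2 (peak Quinn at position 4): ranking walks positions 4-3-2-1, expanding outward from the peak — single-peaked.
Type 3 (peak Ekwueme at position 2): ranking walks positions 2-3-4-1, expanding outward from the peak — single-peaked.
Type 4 (peak Tanaka at position 3): ranking walks positions 3-2-4-1, expanding outward from the peak — single-peaked.
Type 5: ranking walks positions 2-1-4-3; Quinn is ranked above Tanaka even though Tanaka lies between Quinn and the peak Ekwueme on the axis — preferences dip and rise again. Not single-peaked.
Type 1 violates single-peakedness, so the profile is not single-peaked on this axis.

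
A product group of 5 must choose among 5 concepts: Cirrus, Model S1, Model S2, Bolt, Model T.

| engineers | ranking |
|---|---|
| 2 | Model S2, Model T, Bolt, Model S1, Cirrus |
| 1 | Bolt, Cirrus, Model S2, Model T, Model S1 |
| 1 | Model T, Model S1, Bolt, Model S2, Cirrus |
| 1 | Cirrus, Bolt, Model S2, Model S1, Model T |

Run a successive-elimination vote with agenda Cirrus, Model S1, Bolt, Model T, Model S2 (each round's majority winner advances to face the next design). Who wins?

Round 1: Cirrus vs Model S1 — 2–3, Model S1 advances.
Round 2: Model S1 vs Bolt — 1–4, Bolt advances.
Round 3: Bolt vs Model T — 2–3, Model T advances.
Round 4: Model T vs Model S2 — 1–4, Model S2 advances.
Model S2 survives the agenda.

Model S2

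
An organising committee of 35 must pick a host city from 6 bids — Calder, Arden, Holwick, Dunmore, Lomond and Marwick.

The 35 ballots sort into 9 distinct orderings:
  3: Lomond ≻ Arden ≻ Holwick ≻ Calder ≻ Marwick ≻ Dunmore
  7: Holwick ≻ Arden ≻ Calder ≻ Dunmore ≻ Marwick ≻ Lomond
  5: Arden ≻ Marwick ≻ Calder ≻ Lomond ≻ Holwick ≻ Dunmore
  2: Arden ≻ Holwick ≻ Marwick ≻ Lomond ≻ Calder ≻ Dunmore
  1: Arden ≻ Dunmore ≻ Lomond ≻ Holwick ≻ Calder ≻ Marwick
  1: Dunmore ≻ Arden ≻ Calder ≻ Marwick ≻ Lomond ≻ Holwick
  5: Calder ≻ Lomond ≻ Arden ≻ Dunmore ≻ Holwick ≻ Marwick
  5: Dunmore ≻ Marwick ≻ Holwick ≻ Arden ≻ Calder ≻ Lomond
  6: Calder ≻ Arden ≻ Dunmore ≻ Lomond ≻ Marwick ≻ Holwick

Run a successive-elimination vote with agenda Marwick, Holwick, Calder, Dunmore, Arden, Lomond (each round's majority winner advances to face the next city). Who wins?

Round 1: Marwick vs Holwick — 17–18, Holwick advances.
Round 2: Holwick vs Calder — 18–17, Holwick advances.
Round 3: Holwick vs Dunmore — 17–18, Dunmore advances.
Round 4: Dunmore vs Arden — 6–29, Arden advances.
Round 5: Arden vs Lomond — 27–8, Arden advances.
The agenda winner is Arden.

Arden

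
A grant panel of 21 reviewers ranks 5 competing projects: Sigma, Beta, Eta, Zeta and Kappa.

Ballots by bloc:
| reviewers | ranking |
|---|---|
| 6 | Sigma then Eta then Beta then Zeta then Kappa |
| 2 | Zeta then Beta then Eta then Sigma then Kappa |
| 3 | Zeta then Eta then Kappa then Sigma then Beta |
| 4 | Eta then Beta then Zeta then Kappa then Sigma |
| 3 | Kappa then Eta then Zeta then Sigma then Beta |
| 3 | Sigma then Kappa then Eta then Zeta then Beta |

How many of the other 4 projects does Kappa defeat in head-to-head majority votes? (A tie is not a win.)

0

Kappa against each rival (21 reviewers):
Kappa–Sigma: Sigma 11–10.
Kappa vs Beta: 9 to 12, Beta.
Kappa–Eta: Eta 15–6.
Kappa–Zeta: Zeta 15–6.
Kappa beats no one; loses to Sigma, Beta, Eta, Zeta — 0 pairwise wins.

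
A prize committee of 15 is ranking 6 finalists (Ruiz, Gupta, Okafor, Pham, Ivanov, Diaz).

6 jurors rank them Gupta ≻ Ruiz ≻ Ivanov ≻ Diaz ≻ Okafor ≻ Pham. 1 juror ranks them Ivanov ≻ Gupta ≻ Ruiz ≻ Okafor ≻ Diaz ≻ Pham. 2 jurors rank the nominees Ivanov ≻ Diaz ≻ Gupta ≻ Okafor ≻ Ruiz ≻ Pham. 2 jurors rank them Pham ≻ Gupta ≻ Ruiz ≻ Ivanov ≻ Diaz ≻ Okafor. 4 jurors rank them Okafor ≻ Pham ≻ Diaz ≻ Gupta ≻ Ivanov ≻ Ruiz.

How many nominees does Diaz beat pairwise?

Diaz against each rival (15 jurors):
Diaz vs Ruiz: Diaz is ranked higher on 2+4 = 6 ballots, Ruiz on 9. Ruiz wins 9–6.
Diaz–Gupta: Gupta 9–6.
Diaz vs Okafor: 10 to 5, Diaz.
Diaz vs Pham: 9 to 6, Diaz.
Diaz–Ivanov: Ivanov 11–4.
Diaz beats Okafor, Pham; loses to Ruiz, Gupta, Ivanov — 2 pairwise wins.

2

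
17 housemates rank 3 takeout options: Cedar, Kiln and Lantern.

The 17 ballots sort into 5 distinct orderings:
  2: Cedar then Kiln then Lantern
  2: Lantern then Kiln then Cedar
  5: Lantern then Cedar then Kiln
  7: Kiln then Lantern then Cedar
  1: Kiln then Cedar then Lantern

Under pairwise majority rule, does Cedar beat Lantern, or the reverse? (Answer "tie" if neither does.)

Ballots ranking Cedar above Lantern: 2 + 1 = 3.
Ballots ranking Lantern above Cedar: 17 − 3 = 14.
Lantern wins the head-to-head 14–3.

Lantern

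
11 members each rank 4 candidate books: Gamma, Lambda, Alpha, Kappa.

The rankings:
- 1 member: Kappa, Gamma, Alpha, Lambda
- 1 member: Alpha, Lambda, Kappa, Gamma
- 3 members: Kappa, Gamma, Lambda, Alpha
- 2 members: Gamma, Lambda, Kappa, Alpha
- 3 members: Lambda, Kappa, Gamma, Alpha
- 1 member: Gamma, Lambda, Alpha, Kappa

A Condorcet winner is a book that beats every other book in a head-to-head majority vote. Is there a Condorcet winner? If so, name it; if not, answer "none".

none

Check each pair by majority over 11 ballots:
Gamma–Lambda: Gamma 7–4.
Gamma vs Alpha: Gamma, 10–1.
Gamma vs Kappa: Kappa, 8–3.
Lambda vs Alpha: Lambda wins 9–2.
Lambda vs Kappa: Lambda, 7–4.
Alpha vs Kappa: Kappa, 9–2.
Every book loses at least once (Gamma loses to Kappa; Lambda loses to Gamma; Alpha loses to Gamma; Kappa loses to Lambda). The majority relation contains the cycle Gamma → Lambda → Kappa → Gamma, so there is no Condorcet winner.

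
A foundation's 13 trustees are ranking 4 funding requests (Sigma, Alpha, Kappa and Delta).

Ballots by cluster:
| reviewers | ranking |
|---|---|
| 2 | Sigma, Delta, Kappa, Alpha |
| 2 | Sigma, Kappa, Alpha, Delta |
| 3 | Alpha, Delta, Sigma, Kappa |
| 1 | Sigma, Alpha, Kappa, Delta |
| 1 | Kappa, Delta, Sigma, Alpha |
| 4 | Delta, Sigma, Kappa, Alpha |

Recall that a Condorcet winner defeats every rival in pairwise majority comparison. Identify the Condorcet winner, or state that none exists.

Head-to-head results (13 reviewers):
Sigma vs Alpha: 2+2+1+1+4 = 10 for Sigma, 3 for Alpha — Sigma by 10–3.
Sigma vs Kappa: 2+2+3+1+4 = 12 for Sigma, 1 for Kappa — Sigma by 12–1.
Sigma vs Delta: 5 to 8, Delta.
Alpha vs Kappa: Alpha preferred on 3+1 = 4 ballots; Kappa wins 9–4.
Alpha vs Delta: Alpha is ranked higher on 2+3+1 = 6 ballots, Delta on 7. Delta wins 7–6.
Kappa vs Delta: Kappa is ranked higher on 2+1+1 = 4 ballots, Delta on 9. Delta wins 9–4.
Delta beats each of Sigma, Alpha, Kappa — Delta is the Condorcet winner.

Delta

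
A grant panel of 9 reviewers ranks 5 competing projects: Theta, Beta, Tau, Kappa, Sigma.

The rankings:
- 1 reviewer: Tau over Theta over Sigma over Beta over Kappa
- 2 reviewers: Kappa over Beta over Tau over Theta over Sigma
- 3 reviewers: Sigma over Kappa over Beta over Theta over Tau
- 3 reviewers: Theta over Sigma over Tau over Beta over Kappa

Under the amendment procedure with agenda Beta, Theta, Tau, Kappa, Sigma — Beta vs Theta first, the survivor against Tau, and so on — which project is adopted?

Round 1: Beta vs Theta — 5–4, Beta advances.
Round 2: Beta vs Tau — 5–4, Beta advances.
Round 3: Beta vs Kappa — 4–5, Kappa advances.
Round 4: Kappa vs Sigma — 2–7, Sigma advances.
The agenda winner is Sigma.

Sigma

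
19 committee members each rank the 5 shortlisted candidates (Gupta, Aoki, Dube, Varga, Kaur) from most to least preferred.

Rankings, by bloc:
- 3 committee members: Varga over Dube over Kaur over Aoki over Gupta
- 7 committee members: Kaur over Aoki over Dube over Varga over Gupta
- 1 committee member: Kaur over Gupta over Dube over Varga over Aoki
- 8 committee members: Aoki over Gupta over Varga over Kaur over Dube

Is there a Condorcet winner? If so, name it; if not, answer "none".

none

Pairwise majorities:
Gupta vs Aoki: 1 for Gupta, 18 for Aoki — Aoki by 18–1.
Gupta vs Dube: Gupta is ranked higher on 1+8 = 9 ballots, Dube on 10. Dube wins 10–9.
Gupta vs Varga: 1+8 = 9 for Gupta, 10 for Varga — Varga by 10–9.
Gupta vs Kaur: Gupta preferred on 8 ballots; Kaur wins 11–8.
Aoki vs Dube: 15 to 4, Aoki.
Aoki vs Varga: Aoki is ranked higher on 7+8 = 15 ballots, Varga on 4. Aoki wins 15–4.
Aoki vs Kaur: 8 to 11, Kaur.
Dube vs Varga: 8 to 11, Varga.
Dube vs Kaur: Dube preferred on 3 ballots; Kaur wins 16–3.
Varga vs Kaur: Varga is ranked higher on 3+8 = 11 ballots, Kaur on 8. Varga wins 11–8.
Each candidate drops at least one matchup (Gupta loses to Aoki; Aoki loses to Kaur; Dube loses to Aoki; Varga loses to Aoki; Kaur loses to Varga); the cycle Aoki → Varga → Kaur → Aoki rules out a Condorcet winner.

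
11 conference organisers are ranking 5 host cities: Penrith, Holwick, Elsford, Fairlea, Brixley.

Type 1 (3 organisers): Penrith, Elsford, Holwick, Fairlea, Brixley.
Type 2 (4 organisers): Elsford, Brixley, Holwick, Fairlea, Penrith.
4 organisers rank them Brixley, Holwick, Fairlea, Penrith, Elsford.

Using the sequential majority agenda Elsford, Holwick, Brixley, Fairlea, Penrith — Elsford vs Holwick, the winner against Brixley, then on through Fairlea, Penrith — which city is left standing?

Round 1: Elsford vs Holwick — 7–4, Elsford advances.
Round 2: Elsford vs Brixley — 7–4, Elsford advances.
Round 3: Elsford vs Fairlea — 7–4, Elsford advances.
Round 4: Elsford vs Penrith — 4–7, Penrith advances.
Penrith survives the agenda.

Penrith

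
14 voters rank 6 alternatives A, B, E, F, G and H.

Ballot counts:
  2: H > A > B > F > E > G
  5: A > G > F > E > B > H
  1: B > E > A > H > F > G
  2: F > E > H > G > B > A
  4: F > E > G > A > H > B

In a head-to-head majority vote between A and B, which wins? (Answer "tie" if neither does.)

Ballots ranking A above B: 2 + 5 + 4 = 11.
Ballots ranking B above A: 14 − 11 = 3.
A wins the head-to-head 11–3.

A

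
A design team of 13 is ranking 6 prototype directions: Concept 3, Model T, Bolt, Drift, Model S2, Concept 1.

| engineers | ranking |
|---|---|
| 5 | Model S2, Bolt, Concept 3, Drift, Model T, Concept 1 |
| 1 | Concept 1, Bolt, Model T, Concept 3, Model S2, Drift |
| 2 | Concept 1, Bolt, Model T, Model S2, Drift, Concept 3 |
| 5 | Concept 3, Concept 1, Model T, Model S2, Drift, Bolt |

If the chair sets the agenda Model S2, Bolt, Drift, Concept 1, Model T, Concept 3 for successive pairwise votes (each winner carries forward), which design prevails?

Round 1: Model S2 vs Bolt — 10–3, Model S2 advances.
Round 2: Model S2 vs Drift — 13–0, Model S2 advances.
Round 3: Model S2 vs Concept 1 — 5–8, Concept 1 advances.
Round 4: Concept 1 vs Model T — 8–5, Concept 1 advances.
Round 5: Concept 1 vs Concept 3 — 3–10, Concept 3 advances.
Concept 3 survives the agenda.

Concept 3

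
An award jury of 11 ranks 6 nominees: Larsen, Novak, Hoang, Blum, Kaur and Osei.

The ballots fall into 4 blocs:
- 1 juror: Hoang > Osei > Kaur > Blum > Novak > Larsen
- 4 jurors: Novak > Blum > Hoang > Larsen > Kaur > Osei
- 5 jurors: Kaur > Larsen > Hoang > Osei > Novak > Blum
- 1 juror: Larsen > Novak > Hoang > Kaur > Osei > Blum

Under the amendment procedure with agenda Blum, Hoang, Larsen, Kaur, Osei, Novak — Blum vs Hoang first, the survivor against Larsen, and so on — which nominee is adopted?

Kaur

Round 1: Blum vs Hoang — 4–7, Hoang advances.
Round 2: Hoang vs Larsen — 5–6, Larsen advances.
Round 3: Larsen vs Kaur — 5–6, Kaur advances.
Round 4: Kaur vs Osei — 10–1, Kaur advances.
Round 5: Kaur vs Novak — 6–5, Kaur advances.
Kaur survives the agenda.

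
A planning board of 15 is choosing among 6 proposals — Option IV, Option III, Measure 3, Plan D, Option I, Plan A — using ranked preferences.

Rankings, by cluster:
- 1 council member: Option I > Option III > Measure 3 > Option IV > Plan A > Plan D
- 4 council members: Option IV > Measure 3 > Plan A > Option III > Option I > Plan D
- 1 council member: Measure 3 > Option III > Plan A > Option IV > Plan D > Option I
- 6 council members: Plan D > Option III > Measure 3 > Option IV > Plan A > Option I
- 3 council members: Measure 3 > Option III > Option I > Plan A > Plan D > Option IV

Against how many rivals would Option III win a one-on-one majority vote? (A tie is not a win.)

Option III against each rival (15 council members):
Option III–Option IV: Option III 11–4.
Option III–Measure 3: Measure 3 8–7.
Option III vs Plan D: Option III is ranked higher on 1+4+1+3 = 9 ballots, Plan D on 6. Option III wins 9–6.
Option III vs Option I: Option III is ranked higher on 4+1+6+3 = 14 ballots, Option I on 1. Option III wins 14–1.
Option III vs Plan A: 11 to 4, Option III.
Option III beats Option IV, Plan D, Option I, Plan A; loses to Measure 3 — 4 pairwise wins.

4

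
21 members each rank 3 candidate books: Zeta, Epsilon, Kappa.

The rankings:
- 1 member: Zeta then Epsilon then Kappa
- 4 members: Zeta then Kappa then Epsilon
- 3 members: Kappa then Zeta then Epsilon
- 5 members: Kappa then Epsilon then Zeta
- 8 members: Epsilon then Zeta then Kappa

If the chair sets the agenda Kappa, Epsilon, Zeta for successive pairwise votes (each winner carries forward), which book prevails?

Zeta

Round 1: Kappa vs Epsilon — 12–9, Kappa advances.
Round 2: Kappa vs Zeta — 8–13, Zeta advances.
The agenda winner is Zeta.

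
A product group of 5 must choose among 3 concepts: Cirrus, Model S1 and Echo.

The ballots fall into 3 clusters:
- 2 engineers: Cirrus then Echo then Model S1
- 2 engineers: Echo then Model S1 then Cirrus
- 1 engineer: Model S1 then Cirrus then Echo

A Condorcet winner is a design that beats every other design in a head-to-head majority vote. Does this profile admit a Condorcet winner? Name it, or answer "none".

Pairwise majorities:
Cirrus vs Model S1: Model S1, 3–2.
Cirrus–Echo: Cirrus 3–2.
Model S1 vs Echo: Echo wins 4–1.
No design is unbeaten: Cirrus loses to Model S1; Model S1 loses to Echo; Echo loses to Cirrus. In particular Cirrus > Echo > Model S1 > Cirrus is a majority cycle — no Condorcet winner exists.

none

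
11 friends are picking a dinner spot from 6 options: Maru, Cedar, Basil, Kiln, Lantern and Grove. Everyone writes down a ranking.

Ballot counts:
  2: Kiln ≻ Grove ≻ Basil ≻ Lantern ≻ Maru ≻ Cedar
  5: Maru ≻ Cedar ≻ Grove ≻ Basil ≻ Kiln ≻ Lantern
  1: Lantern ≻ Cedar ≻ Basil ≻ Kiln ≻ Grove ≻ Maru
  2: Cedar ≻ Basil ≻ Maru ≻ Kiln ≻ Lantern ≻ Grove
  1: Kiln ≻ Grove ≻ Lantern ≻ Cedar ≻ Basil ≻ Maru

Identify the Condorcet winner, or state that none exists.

Head-to-head results (11 friends):
Maru vs Cedar: 7 to 4, Maru.
Maru vs Basil: 5 for Maru, 6 for Basil — Basil by 6–5.
Maru vs Kiln: 7 to 4, Maru.
Maru vs Lantern: 5+2 = 7 for Maru, 4 for Lantern — Maru by 7–4.
Maru vs Grove: 7 to 4, Maru.
Cedar vs Basil: Cedar preferred on 5+1+2+1 = 9 ballots; Cedar wins 9–2.
Cedar vs Kiln: 8 to 3, Cedar.
Cedar vs Lantern: 5+2 = 7 for Cedar, 4 for Lantern — Cedar by 7–4.
Cedar vs Grove: Cedar preferred on 5+1+2 = 8 ballots; Cedar wins 8–3.
Basil vs Kiln: Basil preferred on 5+1+2 = 8 ballots; Basil wins 8–3.
Basil vs Lantern: Basil preferred on 2+5+2 = 9 ballots; Basil wins 9–2.
Basil vs Grove: 1+2 = 3 for Basil, 8 for Grove — Grove by 8–3.
Kiln vs Lantern: Kiln preferred on 2+5+2+1 = 10 ballots; Kiln wins 10–1.
Kiln vs Grove: 2+1+2+1 = 6 for Kiln, 5 for Grove — Kiln by 6–5.
Lantern vs Grove: 1+2 = 3 for Lantern, 8 for Grove — Grove by 8–3.
Every restaurant loses at least once (Maru loses to Basil; Cedar loses to Maru; Basil loses to Cedar; Kiln loses to Maru; Lantern loses to Maru; Grove loses to Maru). The majority relation contains the cycle Maru beats Cedar beats Basil beats Maru, so there is no Condorcet winner.

none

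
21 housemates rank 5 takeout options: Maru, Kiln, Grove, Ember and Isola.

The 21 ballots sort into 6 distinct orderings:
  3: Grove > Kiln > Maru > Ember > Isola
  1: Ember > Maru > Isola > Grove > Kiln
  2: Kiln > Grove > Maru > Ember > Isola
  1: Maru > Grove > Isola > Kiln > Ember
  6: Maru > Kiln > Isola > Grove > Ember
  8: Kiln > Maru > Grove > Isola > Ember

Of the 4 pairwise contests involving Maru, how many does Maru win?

Maru against each rival (21 friends):
Maru vs Kiln: 1+1+6 = 8 for Maru, 13 for Kiln — Kiln by 13–8.
Maru vs Grove: Maru preferred on 1+1+6+8 = 16 ballots; Maru wins 16–5.
Maru vs Ember: Maru wins 20–1.
Maru vs Isola: Maru, 21–0.
Maru beats Grove, Ember, Isola; loses to Kiln — 3 pairwise wins.

3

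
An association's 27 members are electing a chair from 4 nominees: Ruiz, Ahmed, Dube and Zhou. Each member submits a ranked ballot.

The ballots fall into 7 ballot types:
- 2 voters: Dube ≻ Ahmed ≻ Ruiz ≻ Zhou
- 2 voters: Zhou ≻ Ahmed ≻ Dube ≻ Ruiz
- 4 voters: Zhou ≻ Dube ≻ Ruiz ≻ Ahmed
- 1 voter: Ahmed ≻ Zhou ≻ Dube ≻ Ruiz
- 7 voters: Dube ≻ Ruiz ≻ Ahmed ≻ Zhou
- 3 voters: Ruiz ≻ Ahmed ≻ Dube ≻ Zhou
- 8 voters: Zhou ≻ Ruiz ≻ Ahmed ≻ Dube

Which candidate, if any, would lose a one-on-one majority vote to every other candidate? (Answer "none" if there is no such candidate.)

none

Head-to-head results (27 voters):
Ruiz vs Ahmed: 4+7+3+8 = 22 for Ruiz, 5 for Ahmed — Ruiz by 22–5.
Ruiz vs Dube: Dube wins 16–11.
Ruiz vs Zhou: Zhou wins 15–12.
Ahmed vs Dube: Ahmed, 14–13.
Ahmed vs Zhou: Zhou, 14–13.
Dube vs Zhou: Zhou, 15–12.
Every candidate wins at least one matchup (Ruiz beats Ahmed; Ahmed beats Dube; Dube beats Ruiz; Zhou beats Ruiz), so there is no Condorcet loser.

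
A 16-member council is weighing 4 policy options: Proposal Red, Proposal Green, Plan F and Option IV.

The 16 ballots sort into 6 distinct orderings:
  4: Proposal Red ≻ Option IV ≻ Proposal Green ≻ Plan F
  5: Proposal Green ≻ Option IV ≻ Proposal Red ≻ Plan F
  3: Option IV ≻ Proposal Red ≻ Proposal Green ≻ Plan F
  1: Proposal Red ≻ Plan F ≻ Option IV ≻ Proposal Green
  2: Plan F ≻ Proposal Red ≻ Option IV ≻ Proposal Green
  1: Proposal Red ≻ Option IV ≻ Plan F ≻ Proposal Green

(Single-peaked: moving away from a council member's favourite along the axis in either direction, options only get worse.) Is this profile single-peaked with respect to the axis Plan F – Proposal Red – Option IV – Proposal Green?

yes

Axis positions: Plan F=1, Proposal Red=2, Option IV=3, Proposal Green=4.
Group 1 (peak Proposal Red at position 2): ranking walks positions 2-3-4-1, expanding outward from the peak — single-peaked.
Group 2 (peak Proposal Green at position 4): ranking walks positions 4-3-2-1, expanding outward from the peak — single-peaked.
Group 3 (peak Option IV at position 3): ranking walks positions 3-2-4-1, expanding outward from the peak — single-peaked.
Group 4 (peak Proposal Red at position 2): ranking walks positions 2-1-3-4, expanding outward from the peak — single-peaked.
Group 5 (peak Plan F at position 1): ranking walks positions 1-2-3-4, expanding outward from the peak — single-peaked.
Group 6 (peak Proposal Red at position 2): ranking walks positions 2-3-1-4, expanding outward from the peak — single-peaked.
Every ranking is single-peaked on this axis.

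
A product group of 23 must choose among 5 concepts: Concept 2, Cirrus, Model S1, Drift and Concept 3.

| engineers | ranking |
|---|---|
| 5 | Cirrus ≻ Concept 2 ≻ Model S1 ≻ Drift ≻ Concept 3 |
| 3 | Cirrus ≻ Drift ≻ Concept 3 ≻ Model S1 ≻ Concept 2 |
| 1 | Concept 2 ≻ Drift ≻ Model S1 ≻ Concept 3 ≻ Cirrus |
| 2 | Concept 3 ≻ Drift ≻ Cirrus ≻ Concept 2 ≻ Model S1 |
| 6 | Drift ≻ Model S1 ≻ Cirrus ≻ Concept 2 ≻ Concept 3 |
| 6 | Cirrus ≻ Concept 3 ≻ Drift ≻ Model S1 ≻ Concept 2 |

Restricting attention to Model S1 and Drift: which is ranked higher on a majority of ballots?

Ballots ranking Model S1 above Drift: 5.
Ballots ranking Drift above Model S1: 23 − 5 = 18.
Drift wins the head-to-head 18–5.

Drift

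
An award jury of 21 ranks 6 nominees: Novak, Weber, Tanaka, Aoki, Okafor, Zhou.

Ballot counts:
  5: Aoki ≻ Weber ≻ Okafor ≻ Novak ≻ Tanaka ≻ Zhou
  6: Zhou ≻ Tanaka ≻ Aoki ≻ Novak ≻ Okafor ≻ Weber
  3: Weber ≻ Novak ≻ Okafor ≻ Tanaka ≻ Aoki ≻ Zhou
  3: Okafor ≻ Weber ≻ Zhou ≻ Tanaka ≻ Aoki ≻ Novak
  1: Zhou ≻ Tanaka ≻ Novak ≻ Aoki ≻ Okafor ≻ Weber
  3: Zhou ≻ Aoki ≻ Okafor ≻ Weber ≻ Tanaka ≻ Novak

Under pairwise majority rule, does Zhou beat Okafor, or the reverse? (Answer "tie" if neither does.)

Okafor

Ballots ranking Zhou above Okafor: 6 + 1 + 3 = 10.
Ballots ranking Okafor above Zhou: 21 − 10 = 11.
Okafor wins the head-to-head 11–10.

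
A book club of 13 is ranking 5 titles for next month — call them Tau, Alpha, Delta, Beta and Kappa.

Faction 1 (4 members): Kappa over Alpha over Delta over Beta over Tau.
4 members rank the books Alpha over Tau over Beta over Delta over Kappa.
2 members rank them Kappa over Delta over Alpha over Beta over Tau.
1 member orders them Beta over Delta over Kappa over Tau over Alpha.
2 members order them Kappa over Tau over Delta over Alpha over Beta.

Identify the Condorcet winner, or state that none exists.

Kappa

Pairwise majorities:
Tau vs Alpha: Alpha wins 10–3.
Tau–Delta: Delta 7–6.
Tau–Beta: Beta 7–6.
Tau vs Kappa: Kappa wins 9–4.
Alpha–Delta: Alpha 8–5.
Alpha vs Beta: Alpha, 12–1.
Alpha–Kappa: Kappa 9–4.
Delta–Beta: Delta 8–5.
Delta vs Kappa: Kappa wins 8–5.
Beta–Kappa: Kappa 8–5.
Kappa wins every pairwise contest, so Kappa is the Condorcet winner.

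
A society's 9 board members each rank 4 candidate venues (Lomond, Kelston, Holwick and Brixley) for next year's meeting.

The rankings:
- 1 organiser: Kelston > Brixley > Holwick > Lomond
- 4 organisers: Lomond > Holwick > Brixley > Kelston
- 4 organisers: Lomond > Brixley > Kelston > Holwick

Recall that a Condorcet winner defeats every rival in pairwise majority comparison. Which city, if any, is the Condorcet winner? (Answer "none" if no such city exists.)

Head-to-head results (9 organisers):
Lomond vs Kelston: 8 to 1, Lomond.
Lomond vs Holwick: 4+4 = 8 for Lomond, 1 for Holwick — Lomond by 8–1.
Lomond vs Brixley: 4+4 = 8 for Lomond, 1 for Brixley — Lomond by 8–1.
Kelston vs Holwick: Kelston preferred on 1+4 = 5 ballots; Kelston wins 5–4.
Kelston vs Brixley: 1 for Kelston, 8 for Brixley — Brixley by 8–1.
Holwick vs Brixley: 4 to 5, Brixley.
Lomond wins every pairwise contest, so Lomond is the Condorcet winner.

Lomond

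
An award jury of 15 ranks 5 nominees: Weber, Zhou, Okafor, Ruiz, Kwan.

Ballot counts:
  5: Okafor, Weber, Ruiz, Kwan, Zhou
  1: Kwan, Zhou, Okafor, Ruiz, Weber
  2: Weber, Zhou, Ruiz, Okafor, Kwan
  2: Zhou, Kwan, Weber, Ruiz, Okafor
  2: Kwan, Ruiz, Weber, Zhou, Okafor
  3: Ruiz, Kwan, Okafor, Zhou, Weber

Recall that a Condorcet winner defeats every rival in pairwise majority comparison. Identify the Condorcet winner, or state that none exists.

none

Pairwise majorities:
Weber vs Zhou: Weber is ranked higher on 5+2+2 = 9 ballots, Zhou on 6. Weber wins 9–6.
Weber vs Okafor: Okafor wins 9–6.
Weber vs Ruiz: Weber preferred on 5+2+2 = 9 ballots; Weber wins 9–6.
Weber vs Kwan: Kwan wins 8–7.
Zhou vs Okafor: Zhou preferred on 1+2+2+2 = 7 ballots; Okafor wins 8–7.
Zhou vs Ruiz: 5 to 10, Ruiz.
Zhou–Kwan: Kwan 11–4.
Okafor–Ruiz: Ruiz 9–6.
Okafor vs Kwan: 5+2 = 7 for Okafor, 8 for Kwan — Kwan by 8–7.
Ruiz vs Kwan: 10 to 5, Ruiz.
Each nominee drops at least one matchup (Weber loses to Okafor; Zhou loses to Weber; Okafor loses to Ruiz; Ruiz loses to Weber; Kwan loses to Ruiz); the cycle Weber > Ruiz > Okafor > Weber rules out a Condorcet winner.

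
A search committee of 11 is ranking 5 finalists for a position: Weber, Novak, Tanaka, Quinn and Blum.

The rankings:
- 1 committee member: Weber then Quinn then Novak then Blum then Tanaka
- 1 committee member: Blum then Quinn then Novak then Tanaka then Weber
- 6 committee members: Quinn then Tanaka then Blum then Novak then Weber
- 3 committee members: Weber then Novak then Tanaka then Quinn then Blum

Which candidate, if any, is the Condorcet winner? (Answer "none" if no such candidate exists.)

Check each pair by majority over 11 ballots:
Weber vs Novak: 1+3 = 4 for Weber, 7 for Novak — Novak by 7–4.
Weber–Tanaka: Tanaka 7–4.
Weber vs Quinn: Quinn, 7–4.
Weber vs Blum: 4 to 7, Blum.
Novak–Tanaka: Tanaka 6–5.
Novak vs Quinn: Quinn, 8–3.
Novak vs Blum: Blum, 7–4.
Tanaka vs Quinn: Quinn wins 8–3.
Tanaka vs Blum: Tanaka preferred on 6+3 = 9 ballots; Tanaka wins 9–2.
Quinn vs Blum: Quinn wins 10–1.
Only Quinn has no losses; Quinn is the Condorcet winner.

Quinn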